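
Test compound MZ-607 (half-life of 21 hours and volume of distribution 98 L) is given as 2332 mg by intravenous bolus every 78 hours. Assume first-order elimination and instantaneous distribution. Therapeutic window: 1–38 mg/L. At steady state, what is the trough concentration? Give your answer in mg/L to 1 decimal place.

τ/t½ = 78/21 ≈ 3.7143, so fraction remaining f = (1/2)^(78/21) ≈ 0.0762.
Single-dose peak C₀ = D/Vd = 2332/98 ≈ 23.796 mg/L.
Steady-state trough Cmin,ss = C₀·f/(1−f) ≈ 23.796 × 0.0762/0.9238 ≈ 1.963 mg/L.
Trough 2.0 mg/L vs MEC 1 mg/L: adequate.

2.0 mg/L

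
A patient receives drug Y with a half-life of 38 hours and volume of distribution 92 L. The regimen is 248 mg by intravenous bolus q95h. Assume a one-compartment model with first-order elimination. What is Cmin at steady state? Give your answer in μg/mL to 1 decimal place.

0.6 μg/mL

τ/t½ = 95/38 ≈ 2.5, so fraction remaining f = (1/2)^(95/38) ≈ 0.1768.
Accumulation ratio R = 1/(1 − f) ≈ 1/0.8232 ≈ 1.2148.
Single-dose peak C₀ = D/Vd = 248/92 ≈ 2.696 μg/mL.
Steady-state peak Cmax,ss = C₀·R ≈ 2.696 × 1.2148 ≈ 3.275 μg/mL.
One interval later, Cmin,ss = Cmax,ss·e^(−kτ) ≈ 3.275 × 0.1768 ≈ 0.579 μg/mL.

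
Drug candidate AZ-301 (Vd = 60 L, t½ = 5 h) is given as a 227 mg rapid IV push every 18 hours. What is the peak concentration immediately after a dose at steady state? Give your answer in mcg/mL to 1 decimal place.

τ/t½ = 18/5 ≈ 3.6, so fraction remaining f = (1/2)^(18/5) ≈ 0.0825.
At steady state, accumulation factor R = 1/(1 − e^(−kτ)) ≈ 1.0899.
Single-dose peak C₀ = D/Vd = 227/60 ≈ 3.783 mcg/mL.
Steady-state peak Cmax,ss = C₀·R ≈ 3.783 × 1.0899 ≈ 4.123 mcg/mL.

4.1 mcg/mL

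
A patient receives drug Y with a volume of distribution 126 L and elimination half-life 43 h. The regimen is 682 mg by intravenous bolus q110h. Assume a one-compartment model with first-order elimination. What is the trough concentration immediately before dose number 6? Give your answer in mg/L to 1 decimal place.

1.1 mg/L

f = (1/2)^(τ/t½) = (1/2)^(110/43) ≈ 0.1698.
C₀ = D/Vd = 682/126 ≈ 5.413 mg/L.
Before the 6th dose, 5 doses have been given. Superposition: Cmin = C₀·(f + f² + … + f^5).
≈ 5.413 × (0.1698 + 0.0288 + 0.0049 + 0.0008 + 0.0001) ≈ 5.413 × 0.2044 ≈ 1.106 mg/L.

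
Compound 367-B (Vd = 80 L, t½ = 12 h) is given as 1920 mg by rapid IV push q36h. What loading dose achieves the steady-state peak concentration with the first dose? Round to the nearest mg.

f = (1/2)^(36/12) ≈ 0.125000; accumulation ratio R = 1/(1−f) ≈ 1.14286.
Loading dose to hit Cmax,ss on first dose: D_load = D_maint·R ≈ 1920 × 1.14286 ≈ 2194.29 mg.

2194 mg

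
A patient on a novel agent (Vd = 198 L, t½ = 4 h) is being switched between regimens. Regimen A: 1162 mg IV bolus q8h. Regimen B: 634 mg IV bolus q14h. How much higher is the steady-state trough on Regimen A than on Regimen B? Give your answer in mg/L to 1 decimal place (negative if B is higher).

1.6 mg/L

Regimen A: f = (1/2)^(8/4) ≈ 0.2500; Cmin,ss = (1162/198)·f/(1−f) ≈ 1.956 mg/L.
Regimen B: f = (1/2)^(14/4) ≈ 0.0884; Cmin,ss = (634/198)·f/(1−f) ≈ 0.311 mg/L.
Difference ≈ 1.956 − 0.311 ≈ 1.645 mg/L.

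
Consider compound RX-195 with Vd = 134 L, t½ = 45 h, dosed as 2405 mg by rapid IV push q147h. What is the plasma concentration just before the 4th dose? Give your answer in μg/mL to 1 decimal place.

2.1 μg/mL

f = (1/2)^(τ/t½) = (1/2)^(147/45) ≈ 0.1039.
C₀ = D/Vd = 2405/134 ≈ 17.948 μg/mL.
Before the 4th dose, 3 doses have been given. Superposition: Cmin = C₀·(f + f² + … + f^3).
≈ 17.948 × (0.1039 + 0.0108 + 0.0011) ≈ 17.948 × 0.1158 ≈ 2.078 μg/mL.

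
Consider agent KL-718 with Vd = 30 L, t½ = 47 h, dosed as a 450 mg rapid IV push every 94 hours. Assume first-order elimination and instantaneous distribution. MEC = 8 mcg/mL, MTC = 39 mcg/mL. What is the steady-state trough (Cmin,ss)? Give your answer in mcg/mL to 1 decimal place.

5.0 mcg/mL

τ = 94 h = 2 half-lives, so f = (1/2)^2 = 0.25.
Accumulation ratio R = 1/(1 − f) = 1/0.75 = 4/3.
Single-dose peak C₀ = D/Vd = 450/30 = 15 mcg/mL.
Steady-state peak Cmax,ss = C₀·R = 15 × 4/3 ≈ 20.000 mcg/mL.
Steady-state trough Cmin,ss = Cmax,ss·f ≈ 20.000 × 0.25 ≈ 5.000 mcg/mL.
Trough 5.0 mcg/mL vs MEC 8 mcg/mL: subtherapeutic.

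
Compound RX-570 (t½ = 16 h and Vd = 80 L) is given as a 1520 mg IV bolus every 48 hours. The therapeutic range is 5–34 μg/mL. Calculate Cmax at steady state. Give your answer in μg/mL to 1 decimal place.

21.7 μg/mL

The dosing interval is 3 half-lives, so f = 2^(−3) = 0.125.
At steady state, R = 1/(1 − 0.125) = 8/7.
Single-dose peak C₀ = D/Vd = 1520/80 = 19 μg/mL.
Steady-state peak Cmax,ss = C₀·R = 19 × 8/7 ≈ 21.714 μg/mL.
Peak 21.7 μg/mL vs MTC 34 μg/mL: below toxic threshold.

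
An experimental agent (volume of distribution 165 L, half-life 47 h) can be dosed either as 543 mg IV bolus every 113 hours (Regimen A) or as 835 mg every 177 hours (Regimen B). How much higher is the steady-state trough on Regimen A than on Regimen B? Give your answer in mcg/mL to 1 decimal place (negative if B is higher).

Regimen A: f = (1/2)^(113/47) ≈ 0.1889; Cmin,ss = (543/165)·f/(1−f) ≈ 0.766 mcg/mL.
Regimen B: f = (1/2)^(177/47) ≈ 0.0735; Cmin,ss = (835/165)·f/(1−f) ≈ 0.401 mcg/mL.
Difference ≈ 0.766 − 0.401 ≈ 0.365 mcg/mL.

0.4 mcg/mL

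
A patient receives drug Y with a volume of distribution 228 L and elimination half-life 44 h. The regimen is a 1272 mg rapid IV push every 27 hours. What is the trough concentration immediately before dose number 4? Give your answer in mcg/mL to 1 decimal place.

7.6 mcg/mL

f = (1/2)^(τ/t½) = (1/2)^(27/44) ≈ 0.6535.
C₀ = D/Vd = 1272/228 ≈ 5.579 mcg/mL.
Before the 4th dose, 3 doses have been given. Superposition: Cmin = C₀·(f + f² + … + f^3).
≈ 5.579 × (0.6535 + 0.4271 + 0.2791) ≈ 5.579 × 1.3597 ≈ 7.586 mcg/mL.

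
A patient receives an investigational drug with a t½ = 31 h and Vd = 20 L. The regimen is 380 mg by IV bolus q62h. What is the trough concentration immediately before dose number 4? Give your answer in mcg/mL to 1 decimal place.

6.2 mcg/mL

f = (1/2)^(τ/t½) = (1/2)^(62/31) ≈ 0.2500.
C₀ = D/Vd = 380/20 ≈ 19.000 mcg/mL.
Before the 4th dose, 3 doses have been given. Superposition: Cmin = C₀·(f + f² + … + f^3).
≈ 19.000 × (0.2500 + 0.0625 + 0.0156) ≈ 19.000 × 0.3281 ≈ 6.234 mcg/mL.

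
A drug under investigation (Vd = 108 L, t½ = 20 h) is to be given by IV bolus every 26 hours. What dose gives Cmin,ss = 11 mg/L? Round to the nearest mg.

1737 mg

τ/t½ = 26/20 ≈ 1.3, so f = (1/2)^(26/20) ≈ 0.406126.
Cmin,ss = (D/Vd)·f/(1−f), so D = Cmin,ss·Vd·(1−f)/f.
D = 11 × 108 × (1−f)/f ≈ 11 × 108 × 1.46229 ≈ 1737.20 mg.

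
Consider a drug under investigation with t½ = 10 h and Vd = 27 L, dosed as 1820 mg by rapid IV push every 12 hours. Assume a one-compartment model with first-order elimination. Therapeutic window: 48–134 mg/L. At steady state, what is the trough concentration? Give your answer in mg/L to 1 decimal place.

52.0 mg/L

τ/t½ = 12/10 ≈ 1.2, so fraction remaining f = (1/2)^(12/10) ≈ 0.4353.
At steady state, accumulation factor R = 1/(1 − e^(−kτ)) ≈ 1.7709.
Single-dose peak C₀ = D/Vd = 1820/27 ≈ 67.407 mg/L.
Steady-state peak Cmax,ss = C₀·R ≈ 67.407 × 1.7709 ≈ 119.371 mg/L.
Steady-state trough Cmin,ss = Cmax,ss·f ≈ 119.371 × 0.4353 ≈ 51.962 mg/L.
Trough 52.0 mg/L vs MEC 48 mg/L: adequate.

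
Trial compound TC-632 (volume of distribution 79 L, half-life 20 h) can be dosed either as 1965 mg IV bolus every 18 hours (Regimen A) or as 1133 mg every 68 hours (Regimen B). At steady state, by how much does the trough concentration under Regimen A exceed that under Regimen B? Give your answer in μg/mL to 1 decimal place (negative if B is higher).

Regimen A: f = (1/2)^(18/20) ≈ 0.5359; Cmin,ss = (1965/79)·f/(1−f) ≈ 28.722 μg/mL.
Regimen B: f = (1/2)^(68/20) ≈ 0.0947; Cmin,ss = (1133/79)·f/(1−f) ≈ 1.500 μg/mL.
Difference ≈ 28.722 − 1.500 ≈ 27.222 μg/mL.

27.2 μg/mL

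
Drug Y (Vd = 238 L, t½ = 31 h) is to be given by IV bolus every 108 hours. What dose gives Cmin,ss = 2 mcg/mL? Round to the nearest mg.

4849 mg

τ/t½ = 108/31 ≈ 3.4839, so f = (1/2)^(108/31) ≈ 0.089382.
Cmin,ss = (D/Vd)·f/(1−f), so D = Cmin,ss·Vd·(1−f)/f.
D = 2 × 238 × (1−f)/f ≈ 2 × 238 × 10.18793 ≈ 4849.45 mg.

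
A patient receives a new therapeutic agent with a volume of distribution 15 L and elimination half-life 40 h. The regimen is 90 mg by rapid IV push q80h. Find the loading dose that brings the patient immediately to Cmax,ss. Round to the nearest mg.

120 mg

f = (1/2)^(80/40) ≈ 0.250000; accumulation ratio R = 1/(1−f) ≈ 1.33333.
Loading dose to hit Cmax,ss on first dose: D_load = D_maint·R ≈ 90 × 1.33333 ≈ 120.00 mg.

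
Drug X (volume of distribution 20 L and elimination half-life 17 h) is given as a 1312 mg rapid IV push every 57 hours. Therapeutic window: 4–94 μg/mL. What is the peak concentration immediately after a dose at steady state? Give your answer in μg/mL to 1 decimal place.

τ/t½ = 57/17 ≈ 3.3529, so fraction remaining f = (1/2)^(57/17) ≈ 0.0979.
Accumulation ratio R = 1/(1 − f) ≈ 1/0.9021 ≈ 1.1085.
Each bolus raises the concentration by D/Vd = 1312/20 ≈ 65.600 μg/mL.
Steady-state peak Cmax,ss = C₀·R ≈ 65.600 × 1.1085 ≈ 72.718 μg/mL.
Peak 72.7 μg/mL vs MTC 94 μg/mL: below toxic threshold.

72.7 μg/mL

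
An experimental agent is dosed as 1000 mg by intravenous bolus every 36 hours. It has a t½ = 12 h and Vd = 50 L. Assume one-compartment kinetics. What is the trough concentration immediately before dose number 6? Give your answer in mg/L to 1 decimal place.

2.9 mg/L

f = (1/2)^(τ/t½) = (1/2)^(36/12) ≈ 0.1250.
C₀ = D/Vd = 1000/50 ≈ 20.000 mg/L.
Before the 6th dose, 5 doses have been given. Superposition: Cmin = C₀·(f + f² + … + f^5).
≈ 20.000 × (0.1250 + 0.0156 + 0.0020 + 0.0002 + 0.0000) ≈ 20.000 × 0.1428 ≈ 2.856 mg/L.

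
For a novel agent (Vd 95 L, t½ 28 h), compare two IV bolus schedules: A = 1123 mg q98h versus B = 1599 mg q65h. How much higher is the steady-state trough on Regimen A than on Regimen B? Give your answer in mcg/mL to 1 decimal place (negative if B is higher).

-3.1 mcg/mL

Regimen A: f = (1/2)^(98/28) ≈ 0.0884; Cmin,ss = (1123/95)·f/(1−f) ≈ 1.146 mcg/mL.
Regimen B: f = (1/2)^(65/28) ≈ 0.2001; Cmin,ss = (1599/95)·f/(1−f) ≈ 4.211 mcg/mL.
Difference ≈ 1.146 − 4.211 ≈ -3.065 mcg/mL.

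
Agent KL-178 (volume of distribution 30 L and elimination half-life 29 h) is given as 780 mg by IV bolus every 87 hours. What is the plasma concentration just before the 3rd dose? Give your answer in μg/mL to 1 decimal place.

f = (1/2)^(τ/t½) = (1/2)^(87/29) ≈ 0.1250.
C₀ = D/Vd = 780/30 ≈ 26.000 μg/mL.
Before the 3rd dose, 2 doses have been given. Superposition: Cmin = C₀·(f + f²).
≈ 26.000 × (0.1250 + 0.0156) ≈ 26.000 × 0.1406 ≈ 3.656 μg/mL.

3.7 μg/mL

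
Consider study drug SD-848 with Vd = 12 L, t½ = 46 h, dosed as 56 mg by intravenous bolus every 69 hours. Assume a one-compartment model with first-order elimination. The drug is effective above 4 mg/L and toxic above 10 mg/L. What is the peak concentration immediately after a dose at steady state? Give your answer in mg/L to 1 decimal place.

7.2 mg/L

τ/t½ = 69/46 ≈ 1.5, so fraction remaining f = (1/2)^(69/46) ≈ 0.3536.
Accumulation ratio R = 1/(1 − f) ≈ 1/0.6464 ≈ 1.5470.
Single-dose peak C₀ = D/Vd = 56/12 ≈ 4.667 mg/L.
Steady-state peak Cmax,ss = C₀·R ≈ 4.667 × 1.5470 ≈ 7.220 mg/L.
Peak 7.2 mg/L vs MTC 10 mg/L: below toxic threshold.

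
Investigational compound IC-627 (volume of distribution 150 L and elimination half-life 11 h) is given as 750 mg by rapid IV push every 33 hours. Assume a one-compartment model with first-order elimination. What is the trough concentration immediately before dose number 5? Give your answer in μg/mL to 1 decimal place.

f = (1/2)^(τ/t½) = (1/2)^(33/11) ≈ 0.1250.
C₀ = D/Vd = 750/150 ≈ 5.000 μg/mL.
Before the 5th dose, 4 doses have been given. Superposition: Cmin = C₀·(f + f² + … + f^4).
≈ 5.000 × (0.1250 + 0.0156 + 0.0020 + 0.0002) ≈ 5.000 × 0.1428 ≈ 0.714 μg/mL.

0.7 μg/mL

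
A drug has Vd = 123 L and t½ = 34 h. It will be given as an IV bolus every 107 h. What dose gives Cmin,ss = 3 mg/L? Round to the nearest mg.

2900 mg

τ/t½ = 107/34 ≈ 3.1471, so f = (1/2)^(107/34) ≈ 0.112886.
Cmin,ss = (D/Vd)·f/(1−f), so D = Cmin,ss·Vd·(1−f)/f.
D = 3 × 123 × (1−f)/f ≈ 3 × 123 × 7.85849 ≈ 2899.78 mg.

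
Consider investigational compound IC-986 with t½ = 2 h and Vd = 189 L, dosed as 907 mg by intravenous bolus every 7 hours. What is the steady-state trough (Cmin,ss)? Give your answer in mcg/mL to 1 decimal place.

Over one 7-h interval, 7/2 ≈ 3.5 half-lives elapse, leaving f ≈ 0.0884 of each dose.
Each bolus raises the concentration by D/Vd = 907/189 ≈ 4.799 mcg/mL.
Steady-state trough Cmin,ss = C₀·f/(1−f) ≈ 4.799 × 0.0884/0.9116 ≈ 0.465 mcg/mL.

0.5 mcg/mL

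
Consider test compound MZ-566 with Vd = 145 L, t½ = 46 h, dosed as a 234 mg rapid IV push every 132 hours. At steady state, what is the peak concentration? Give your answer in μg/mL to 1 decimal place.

Over one 132-h interval, 132/46 ≈ 2.8696 half-lives elapse, leaving f ≈ 0.1368 of each dose.
Accumulation ratio R = 1/(1 − f) ≈ 1/0.8632 ≈ 1.1585.
Each bolus raises the concentration by D/Vd = 234/145 ≈ 1.614 μg/mL.
Steady-state peak Cmax,ss = C₀·R ≈ 1.614 × 1.1585 ≈ 1.870 μg/mL.

1.9 μg/mL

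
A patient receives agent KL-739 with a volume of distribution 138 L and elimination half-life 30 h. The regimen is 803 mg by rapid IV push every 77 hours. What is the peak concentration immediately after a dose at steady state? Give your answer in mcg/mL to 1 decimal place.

τ/t½ = 77/30 ≈ 2.5667, so fraction remaining f = (1/2)^(77/30) ≈ 0.1688.
At steady state, accumulation factor R = 1/(1 − e^(−kτ)) ≈ 1.2031.
Single-dose peak C₀ = D/Vd = 803/138 ≈ 5.819 mcg/mL.
Steady-state peak Cmax,ss = C₀·R ≈ 5.819 × 1.2031 ≈ 7.001 mcg/mL.

7.0 mcg/mL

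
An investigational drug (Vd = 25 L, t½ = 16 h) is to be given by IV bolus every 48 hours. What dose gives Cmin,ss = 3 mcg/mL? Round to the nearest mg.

525 mg

τ/t½ = 48/16 ≈ 3, so f = (1/2)^(48/16) ≈ 0.125000.
Cmin,ss = (D/Vd)·f/(1−f), so D = Cmin,ss·Vd·(1−f)/f.
D = 3 × 25 × (1−f)/f ≈ 3 × 25 × 7.00000 ≈ 525.00 mg.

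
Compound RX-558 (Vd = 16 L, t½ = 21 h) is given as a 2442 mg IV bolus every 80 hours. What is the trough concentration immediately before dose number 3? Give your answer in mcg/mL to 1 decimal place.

f = (1/2)^(τ/t½) = (1/2)^(80/21) ≈ 0.0713.
C₀ = D/Vd = 2442/16 ≈ 152.625 mcg/mL.
Before the 3rd dose, 2 doses have been given. Superposition: Cmin = C₀·(f + f²).
≈ 152.625 × (0.0713 + 0.0051) ≈ 152.625 × 0.0764 ≈ 11.661 mcg/mL.

11.7 mcg/mL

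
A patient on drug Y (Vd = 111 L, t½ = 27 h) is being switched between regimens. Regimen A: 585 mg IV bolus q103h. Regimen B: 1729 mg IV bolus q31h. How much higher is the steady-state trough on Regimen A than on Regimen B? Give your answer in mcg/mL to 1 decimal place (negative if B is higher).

Regimen A: f = (1/2)^(103/27) ≈ 0.0711; Cmin,ss = (585/111)·f/(1−f) ≈ 0.403 mcg/mL.
Regimen B: f = (1/2)^(31/27) ≈ 0.4512; Cmin,ss = (1729/111)·f/(1−f) ≈ 12.806 mcg/mL.
Difference ≈ 0.403 − 12.806 ≈ -12.403 mcg/mL.

-12.4 mcg/mL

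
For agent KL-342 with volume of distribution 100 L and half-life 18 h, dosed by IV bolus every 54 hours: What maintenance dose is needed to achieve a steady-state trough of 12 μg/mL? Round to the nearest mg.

τ/t½ = 54/18 ≈ 3, so f = (1/2)^(54/18) ≈ 0.125000.
Cmin,ss = (D/Vd)·f/(1−f), so D = Cmin,ss·Vd·(1−f)/f.
D = 12 × 100 × (1−f)/f ≈ 12 × 100 × 7.00000 ≈ 8400.00 mg.

8400 mg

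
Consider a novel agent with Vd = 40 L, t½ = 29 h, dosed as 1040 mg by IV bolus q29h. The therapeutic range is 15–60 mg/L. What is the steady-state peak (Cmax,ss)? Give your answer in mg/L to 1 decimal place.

52.0 mg/L

τ = 29 h = 1 half-life, so f = (1/2)^1 = 0.5.
At steady state, R = 1/(1 − 0.5) = 2/1.
Single-dose peak C₀ = D/Vd = 1040/40 = 26 mg/L.
Steady-state peak Cmax,ss = C₀·R = 26 × 2/1 ≈ 52.000 mg/L.
Peak 52.0 mg/L vs MTC 60 mg/L: below toxic threshold.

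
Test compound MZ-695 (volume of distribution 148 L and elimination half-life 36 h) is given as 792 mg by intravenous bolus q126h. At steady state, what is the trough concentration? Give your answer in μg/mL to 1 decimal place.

0.5 μg/mL

τ/t½ = 126/36 ≈ 3.5, so fraction remaining f = (1/2)^(126/36) ≈ 0.0884.
Each bolus raises the concentration by D/Vd = 792/148 ≈ 5.351 μg/mL.
Steady-state trough Cmin,ss = C₀·f/(1−f) ≈ 5.351 × 0.0884/0.9116 ≈ 0.519 μg/mL.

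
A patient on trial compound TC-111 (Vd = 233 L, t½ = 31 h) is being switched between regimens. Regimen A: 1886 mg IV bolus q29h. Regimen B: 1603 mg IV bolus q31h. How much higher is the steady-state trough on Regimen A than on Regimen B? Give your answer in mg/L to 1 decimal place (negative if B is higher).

Regimen A: f = (1/2)^(29/31) ≈ 0.5229; Cmin,ss = (1886/233)·f/(1−f) ≈ 8.871 mg/L.
Regimen B: f = (1/2)^(31/31) ≈ 0.5000; Cmin,ss = (1603/233)·f/(1−f) ≈ 6.880 mg/L.
Difference ≈ 8.871 − 6.880 ≈ 1.991 mg/L.

2.0 mg/L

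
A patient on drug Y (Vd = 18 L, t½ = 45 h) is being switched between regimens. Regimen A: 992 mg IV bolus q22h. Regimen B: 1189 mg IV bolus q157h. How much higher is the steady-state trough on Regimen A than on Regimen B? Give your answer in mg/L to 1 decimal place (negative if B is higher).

Regimen A: f = (1/2)^(22/45) ≈ 0.7126; Cmin,ss = (992/18)·f/(1−f) ≈ 136.646 mg/L.
Regimen B: f = (1/2)^(157/45) ≈ 0.0891; Cmin,ss = (1189/18)·f/(1−f) ≈ 6.461 mg/L.
Difference ≈ 136.646 − 6.461 ≈ 130.185 mg/L.

130.2 mg/L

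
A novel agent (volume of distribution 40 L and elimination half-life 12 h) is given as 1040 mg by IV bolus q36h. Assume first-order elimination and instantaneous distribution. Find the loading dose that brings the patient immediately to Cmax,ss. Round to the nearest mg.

1189 mg

f = (1/2)^(36/12) ≈ 0.125000; accumulation ratio R = 1/(1−f) ≈ 1.14286.
Loading dose to hit Cmax,ss on first dose: D_load = D_maint·R ≈ 1040 × 1.14286 ≈ 1188.57 mg.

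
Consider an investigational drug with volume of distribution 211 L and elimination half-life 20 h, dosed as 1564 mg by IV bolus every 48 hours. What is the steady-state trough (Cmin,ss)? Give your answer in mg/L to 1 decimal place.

1.7 mg/L

Over one 48-h interval, 48/20 ≈ 2.4 half-lives elapse, leaving f ≈ 0.1895 of each dose.
At steady state, accumulation factor R = 1/(1 − e^(−kτ)) ≈ 1.2338.
Single-dose peak C₀ = D/Vd = 1564/211 ≈ 7.412 mg/L.
Cmax,ss = C₀/(1 − f) ≈ 7.412/0.8105 ≈ 9.145 mg/L.
One interval later, Cmin,ss = Cmax,ss·e^(−kτ) ≈ 9.145 × 0.1895 ≈ 1.733 mg/L.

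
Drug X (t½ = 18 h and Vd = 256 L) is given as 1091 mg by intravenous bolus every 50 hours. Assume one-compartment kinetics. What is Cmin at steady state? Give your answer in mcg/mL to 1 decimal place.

k = ln2/t½ = ln2/18 ≈ 0.038508 h⁻¹; fraction remaining f = e^(−kτ) = e^(−0.038508×50) ≈ 0.1458.
At steady state, accumulation factor R = 1/(1 − e^(−kτ)) ≈ 1.1707.
Single-dose peak C₀ = D/Vd = 1091/256 ≈ 4.262 mcg/mL.
Steady-state peak Cmax,ss = C₀·R ≈ 4.262 × 1.1707 ≈ 4.990 mcg/mL.
One interval later, Cmin,ss = Cmax,ss·e^(−kτ) ≈ 4.990 × 0.1458 ≈ 0.728 mcg/mL.

0.7 mcg/mL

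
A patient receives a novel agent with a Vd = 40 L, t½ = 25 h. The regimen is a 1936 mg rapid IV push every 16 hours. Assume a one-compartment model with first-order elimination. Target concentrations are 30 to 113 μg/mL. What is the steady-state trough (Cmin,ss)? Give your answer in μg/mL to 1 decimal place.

Over one 16-h interval, 16/25 ≈ 0.64 half-lives elapse, leaving f ≈ 0.6417 of each dose.
At steady state, accumulation factor R = 1/(1 − e^(−kτ)) ≈ 2.7910.
Single-dose peak C₀ = D/Vd = 1936/40 ≈ 48.400 μg/mL.
Cmax,ss = C₀/(1 − f) ≈ 48.400/0.3583 ≈ 135.082 μg/mL.
One interval later, Cmin,ss = Cmax,ss·e^(−kτ) ≈ 135.082 × 0.6417 ≈ 86.682 μg/mL.
Trough 86.7 μg/mL vs MEC 30 μg/mL: adequate.

86.7 μg/mL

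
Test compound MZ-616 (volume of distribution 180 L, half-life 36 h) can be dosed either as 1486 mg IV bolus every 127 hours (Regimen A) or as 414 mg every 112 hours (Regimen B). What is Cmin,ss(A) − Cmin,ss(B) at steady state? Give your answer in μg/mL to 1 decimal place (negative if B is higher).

Regimen A: f = (1/2)^(127/36) ≈ 0.0867; Cmin,ss = (1486/180)·f/(1−f) ≈ 0.784 μg/mL.
Regimen B: f = (1/2)^(112/36) ≈ 0.1157; Cmin,ss = (414/180)·f/(1−f) ≈ 0.301 μg/mL.
Difference ≈ 0.784 − 0.301 ≈ 0.483 μg/mL.

0.5 μg/mL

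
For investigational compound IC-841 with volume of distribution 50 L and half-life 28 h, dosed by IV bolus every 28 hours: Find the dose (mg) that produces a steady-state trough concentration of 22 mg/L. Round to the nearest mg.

τ/t½ = 28/28 ≈ 1, so f = (1/2)^(28/28) ≈ 0.500000.
Cmin,ss = (D/Vd)·f/(1−f), so D = Cmin,ss·Vd·(1−f)/f.
D = 22 × 50 × (1−f)/f ≈ 22 × 50 × 1.00000 ≈ 1100.00 mg.

1100 mg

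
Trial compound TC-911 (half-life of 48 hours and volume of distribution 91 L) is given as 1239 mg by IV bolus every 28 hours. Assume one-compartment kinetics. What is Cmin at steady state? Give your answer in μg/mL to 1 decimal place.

Over one 28-h interval, 28/48 ≈ 0.58333 half-lives elapse, leaving f ≈ 0.6674 of each dose.
Single-dose peak C₀ = D/Vd = 1239/91 ≈ 13.615 μg/mL.
Steady-state trough Cmin,ss = C₀·f/(1−f) ≈ 13.615 × 0.6674/0.3326 ≈ 27.320 μg/mL.

27.3 μg/mL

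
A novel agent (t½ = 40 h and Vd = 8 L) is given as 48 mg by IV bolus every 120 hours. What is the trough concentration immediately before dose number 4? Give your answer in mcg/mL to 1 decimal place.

0.9 mcg/mL

f = (1/2)^(τ/t½) = (1/2)^(120/40) ≈ 0.1250.
C₀ = D/Vd = 48/8 ≈ 6.000 mcg/mL.
Before the 4th dose, 3 doses have been given. Superposition: Cmin = C₀·(f + f² + … + f^3).
≈ 6.000 × (0.1250 + 0.0156 + 0.0020) ≈ 6.000 × 0.1426 ≈ 0.856 mcg/mL.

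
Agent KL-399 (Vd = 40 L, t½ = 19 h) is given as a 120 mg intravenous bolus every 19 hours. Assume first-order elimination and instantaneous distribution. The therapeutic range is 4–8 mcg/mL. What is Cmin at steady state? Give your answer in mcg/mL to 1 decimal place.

τ = 19 h = 1 half-life, so f = (1/2)^1 = 0.5.
Accumulation ratio R = 1/(1 − f) = 1/0.5 = 2/1.
Single-dose peak C₀ = D/Vd = 120/40 = 3 mcg/mL.
Steady-state peak Cmax,ss = C₀·R = 3 × 2/1 ≈ 6.000 mcg/mL.
Steady-state trough Cmin,ss = Cmax,ss·f ≈ 6.000 × 0.5 ≈ 3.000 mcg/mL.
Trough 3.0 mcg/mL vs MEC 4 mcg/mL: subtherapeutic.

3.0 mcg/mL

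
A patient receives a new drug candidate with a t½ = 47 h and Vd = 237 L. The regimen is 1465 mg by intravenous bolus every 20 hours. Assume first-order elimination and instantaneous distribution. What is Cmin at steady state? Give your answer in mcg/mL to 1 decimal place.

18.0 mcg/mL

Over one 20-h interval, 20/47 ≈ 0.42553 half-lives elapse, leaving f ≈ 0.7446 of each dose.
Accumulation ratio R = 1/(1 − f) ≈ 1/0.2554 ≈ 3.9154.
Each bolus raises the concentration by D/Vd = 1465/237 ≈ 6.181 mcg/mL.
Steady-state peak Cmax,ss = C₀·R ≈ 6.181 × 3.9154 ≈ 24.201 mcg/mL.
Steady-state trough Cmin,ss = Cmax,ss·f ≈ 24.201 × 0.7446 ≈ 18.020 mcg/mL.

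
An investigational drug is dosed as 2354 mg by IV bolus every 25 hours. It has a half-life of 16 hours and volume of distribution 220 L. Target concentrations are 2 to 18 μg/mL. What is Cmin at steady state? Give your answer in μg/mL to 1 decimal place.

τ/t½ = 25/16 ≈ 1.5625, so fraction remaining f = (1/2)^(25/16) ≈ 0.3386.
Each bolus raises the concentration by D/Vd = 2354/220 ≈ 10.700 μg/mL.
Steady-state trough Cmin,ss = C₀·f/(1−f) ≈ 10.700 × 0.3386/0.6614 ≈ 5.478 μg/mL.
Trough 5.5 μg/mL vs MEC 2 μg/mL: adequate.

5.5 μg/mL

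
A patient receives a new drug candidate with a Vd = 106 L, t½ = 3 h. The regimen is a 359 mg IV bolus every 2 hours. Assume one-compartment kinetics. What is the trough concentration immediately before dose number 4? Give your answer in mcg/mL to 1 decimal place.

f = (1/2)^(τ/t½) = (1/2)^(2/3) ≈ 0.6300.
C₀ = D/Vd = 359/106 ≈ 3.387 mcg/mL.
Before the 4th dose, 3 doses have been given. Superposition: Cmin = C₀·(f + f² + … + f^3).
≈ 3.387 × (0.6300 + 0.3969 + 0.2500) ≈ 3.387 × 1.2769 ≈ 4.325 mcg/mL.

4.3 mcg/mL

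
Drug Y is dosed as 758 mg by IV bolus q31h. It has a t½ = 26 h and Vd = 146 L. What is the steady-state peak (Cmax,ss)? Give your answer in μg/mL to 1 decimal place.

k = ln2/t½ = ln2/26 ≈ 0.026660 h⁻¹; fraction remaining f = e^(−kτ) = e^(−0.026660×31) ≈ 0.4376.
At steady state, accumulation factor R = 1/(1 − e^(−kτ)) ≈ 1.7781.
Each bolus raises the concentration by D/Vd = 758/146 ≈ 5.192 μg/mL.
Cmax,ss = C₀/(1 − f) ≈ 5.192/0.5624 ≈ 9.232 μg/mL.

9.2 μg/mL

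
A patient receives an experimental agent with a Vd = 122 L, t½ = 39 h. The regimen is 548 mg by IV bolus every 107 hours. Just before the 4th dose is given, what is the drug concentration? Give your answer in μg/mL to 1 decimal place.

f = (1/2)^(τ/t½) = (1/2)^(107/39) ≈ 0.1493.
C₀ = D/Vd = 548/122 ≈ 4.492 μg/mL.
Before the 4th dose, 3 doses have been given. Superposition: Cmin = C₀·(f + f² + … + f^3).
≈ 4.492 × (0.1493 + 0.0223 + 0.0033) ≈ 4.492 × 0.1749 ≈ 0.786 μg/mL.

0.8 μg/mL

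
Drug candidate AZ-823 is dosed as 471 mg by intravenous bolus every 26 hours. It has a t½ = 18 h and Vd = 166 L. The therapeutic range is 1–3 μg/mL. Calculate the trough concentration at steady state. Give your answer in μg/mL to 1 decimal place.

1.6 μg/mL

τ/t½ = 26/18 ≈ 1.4444, so fraction remaining f = (1/2)^(26/18) ≈ 0.3674.
Accumulation ratio R = 1/(1 − f) ≈ 1/0.6326 ≈ 1.5808.
Single-dose peak C₀ = D/Vd = 471/166 ≈ 2.837 μg/mL.
Steady-state peak Cmax,ss = C₀·R ≈ 2.837 × 1.5808 ≈ 4.485 μg/mL.
One interval later, Cmin,ss = Cmax,ss·e^(−kτ) ≈ 4.485 × 0.3674 ≈ 1.648 μg/mL.
Trough 1.6 μg/mL vs MEC 1 μg/mL: adequate.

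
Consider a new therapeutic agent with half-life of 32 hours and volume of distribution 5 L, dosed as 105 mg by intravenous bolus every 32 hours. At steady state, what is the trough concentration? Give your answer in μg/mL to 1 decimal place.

21.0 μg/mL

The dosing interval is 1 half-life, so f = 2^(−1) = 0.5.
At steady state, R = 1/(1 − 0.5) = 2/1.
Single-dose peak C₀ = D/Vd = 105/5 = 21 μg/mL.
Steady-state peak Cmax,ss = C₀·R = 21 × 2/1 ≈ 42.000 μg/mL.
Steady-state trough Cmin,ss = Cmax,ss·f ≈ 42.000 × 0.5 ≈ 21.000 μg/mL.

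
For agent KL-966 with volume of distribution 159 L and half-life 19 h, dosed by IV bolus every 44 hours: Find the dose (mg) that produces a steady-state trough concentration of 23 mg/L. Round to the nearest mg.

14550 mg

τ/t½ = 44/19 ≈ 2.3158, so f = (1/2)^(44/19) ≈ 0.200853.
Cmin,ss = (D/Vd)·f/(1−f), so D = Cmin,ss·Vd·(1−f)/f.
D = 23 × 159 × (1−f)/f ≈ 23 × 159 × 3.97877 ≈ 14550.36 mg.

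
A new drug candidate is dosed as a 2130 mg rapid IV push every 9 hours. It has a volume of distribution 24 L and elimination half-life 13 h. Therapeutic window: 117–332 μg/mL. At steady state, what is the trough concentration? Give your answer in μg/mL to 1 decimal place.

144.1 μg/mL

τ/t½ = 9/13 ≈ 0.69231, so fraction remaining f = (1/2)^(9/13) ≈ 0.6189.
Single-dose peak C₀ = D/Vd = 2130/24 ≈ 88.750 μg/mL.
Steady-state trough Cmin,ss = C₀·f/(1−f) ≈ 88.750 × 0.6189/0.3811 ≈ 144.129 μg/mL.
Trough 144.1 μg/mL vs MEC 117 μg/mL: adequate.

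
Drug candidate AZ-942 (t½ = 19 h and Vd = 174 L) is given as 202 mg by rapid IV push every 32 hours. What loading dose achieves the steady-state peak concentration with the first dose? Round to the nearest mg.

293 mg

f = (1/2)^(32/19) ≈ 0.311173; accumulation ratio R = 1/(1−f) ≈ 1.45174.
Loading dose to hit Cmax,ss on first dose: D_load = D_maint·R ≈ 202 × 1.45174 ≈ 293.25 mg.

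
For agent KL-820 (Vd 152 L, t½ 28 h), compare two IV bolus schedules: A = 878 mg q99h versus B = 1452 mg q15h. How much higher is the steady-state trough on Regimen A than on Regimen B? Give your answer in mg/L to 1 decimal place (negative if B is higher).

Regimen A: f = (1/2)^(99/28) ≈ 0.0862; Cmin,ss = (878/152)·f/(1−f) ≈ 0.545 mg/L.
Regimen B: f = (1/2)^(15/28) ≈ 0.6898; Cmin,ss = (1452/152)·f/(1−f) ≈ 21.242 mg/L.
Difference ≈ 0.545 − 21.242 ≈ -20.697 mg/L.

-20.7 mg/L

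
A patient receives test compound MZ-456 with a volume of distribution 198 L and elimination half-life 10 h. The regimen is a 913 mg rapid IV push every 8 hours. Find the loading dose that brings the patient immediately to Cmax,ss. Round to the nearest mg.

2145 mg

f = (1/2)^(8/10) ≈ 0.574349; accumulation ratio R = 1/(1−f) ≈ 2.34934.
Loading dose to hit Cmax,ss on first dose: D_load = D_maint·R ≈ 913 × 2.34934 ≈ 2144.95 mg.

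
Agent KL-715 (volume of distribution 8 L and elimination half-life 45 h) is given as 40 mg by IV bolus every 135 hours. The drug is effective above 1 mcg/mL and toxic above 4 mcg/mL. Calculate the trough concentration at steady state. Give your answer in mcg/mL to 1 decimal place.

0.7 mcg/mL

The dosing interval is 3 half-lives, so f = 2^(−3) = 0.125.
Accumulation ratio R = 1/(1 − f) = 1/0.875 = 8/7.
Single-dose peak C₀ = D/Vd = 40/8 = 5 mcg/mL.
Steady-state peak Cmax,ss = C₀·R = 5 × 8/7 ≈ 5.714 mcg/mL.
Steady-state trough Cmin,ss = Cmax,ss·f ≈ 5.714 × 0.125 ≈ 0.714 mcg/mL.
Trough 0.7 mcg/mL vs MEC 1 mcg/mL: subtherapeutic.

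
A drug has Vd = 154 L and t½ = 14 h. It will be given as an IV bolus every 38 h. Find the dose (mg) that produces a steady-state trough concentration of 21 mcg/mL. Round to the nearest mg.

17990 mg

τ/t½ = 38/14 ≈ 2.7143, so f = (1/2)^(38/14) ≈ 0.152377.
Cmin,ss = (D/Vd)·f/(1−f), so D = Cmin,ss·Vd·(1−f)/f.
D = 21 × 154 × (1−f)/f ≈ 21 × 154 × 5.56267 ≈ 17989.67 mg.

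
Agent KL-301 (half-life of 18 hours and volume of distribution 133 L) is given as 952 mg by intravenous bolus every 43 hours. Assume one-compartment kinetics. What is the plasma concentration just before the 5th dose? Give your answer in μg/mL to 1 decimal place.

1.7 μg/mL

f = (1/2)^(τ/t½) = (1/2)^(43/18) ≈ 0.1909.
C₀ = D/Vd = 952/133 ≈ 7.158 μg/mL.
Before the 5th dose, 4 doses have been given. Superposition: Cmin = C₀·(f + f² + … + f^4).
≈ 7.158 × (0.1909 + 0.0364 + 0.0070 + 0.0013) ≈ 7.158 × 0.2356 ≈ 1.686 μg/mL.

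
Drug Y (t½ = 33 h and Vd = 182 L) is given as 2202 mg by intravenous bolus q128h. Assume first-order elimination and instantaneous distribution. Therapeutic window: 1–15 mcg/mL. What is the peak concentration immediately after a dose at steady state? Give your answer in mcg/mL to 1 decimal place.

Over one 128-h interval, 128/33 ≈ 3.8788 half-lives elapse, leaving f ≈ 0.0680 of each dose.
At steady state, accumulation factor R = 1/(1 − e^(−kτ)) ≈ 1.0730.
Each bolus raises the concentration by D/Vd = 2202/182 ≈ 12.099 mcg/mL.
Steady-state peak Cmax,ss = C₀·R ≈ 12.099 × 1.0730 ≈ 12.982 mcg/mL.
Peak 13.0 mcg/mL vs MTC 15 mcg/mL: below toxic threshold.

13.0 mcg/mL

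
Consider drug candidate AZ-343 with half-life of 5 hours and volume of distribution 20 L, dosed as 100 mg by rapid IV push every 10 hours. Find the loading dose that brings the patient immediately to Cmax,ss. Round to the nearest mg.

133 mg

f = (1/2)^(10/5) ≈ 0.250000; accumulation ratio R = 1/(1−f) ≈ 1.33333.
Loading dose to hit Cmax,ss on first dose: D_load = D_maint·R ≈ 100 × 1.33333 ≈ 133.33 mg.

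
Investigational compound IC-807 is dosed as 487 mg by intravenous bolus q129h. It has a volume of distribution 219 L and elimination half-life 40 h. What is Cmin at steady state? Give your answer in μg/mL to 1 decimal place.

0.3 μg/mL

τ/t½ = 129/40 ≈ 3.225, so fraction remaining f = (1/2)^(129/40) ≈ 0.1069.
Single-dose peak C₀ = D/Vd = 487/219 ≈ 2.224 μg/mL.
Steady-state trough Cmin,ss = C₀·f/(1−f) ≈ 2.224 × 0.1069/0.8931 ≈ 0.266 μg/mL.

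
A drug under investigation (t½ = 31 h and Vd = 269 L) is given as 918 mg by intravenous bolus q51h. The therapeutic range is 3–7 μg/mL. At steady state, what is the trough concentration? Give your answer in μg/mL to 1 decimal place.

τ/t½ = 51/31 ≈ 1.6452, so fraction remaining f = (1/2)^(51/31) ≈ 0.3197.
Each bolus raises the concentration by D/Vd = 918/269 ≈ 3.413 μg/mL.
Steady-state trough Cmin,ss = C₀·f/(1−f) ≈ 3.413 × 0.3197/0.6803 ≈ 1.604 μg/mL.
Trough 1.6 μg/mL vs MEC 3 μg/mL: subtherapeutic.

1.6 μg/mL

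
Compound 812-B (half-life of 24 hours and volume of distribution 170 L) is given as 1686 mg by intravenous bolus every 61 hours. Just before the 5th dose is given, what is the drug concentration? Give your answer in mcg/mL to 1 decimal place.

2.1 mcg/mL

f = (1/2)^(τ/t½) = (1/2)^(61/24) ≈ 0.1717.
C₀ = D/Vd = 1686/170 ≈ 9.918 mcg/mL.
Before the 5th dose, 4 doses have been given. Superposition: Cmin = C₀·(f + f² + … + f^4).
≈ 9.918 × (0.1717 + 0.0295 + 0.0051 + 0.0009) ≈ 9.918 × 0.2072 ≈ 2.055 mcg/mL.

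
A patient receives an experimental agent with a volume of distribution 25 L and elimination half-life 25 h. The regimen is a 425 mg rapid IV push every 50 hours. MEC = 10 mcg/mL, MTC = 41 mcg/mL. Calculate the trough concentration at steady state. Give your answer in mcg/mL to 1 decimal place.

τ = 50 h = 2 half-lives, so f = (1/2)^2 = 0.25.
Accumulation ratio R = 1/(1 − f) = 1/0.75 = 4/3.
Single-dose peak C₀ = D/Vd = 425/25 = 17 mcg/mL.
Steady-state peak Cmax,ss = C₀·R = 17 × 4/3 ≈ 22.667 mcg/mL.
Steady-state trough Cmin,ss = Cmax,ss·f ≈ 22.667 × 0.25 ≈ 5.667 mcg/mL.
Trough 5.7 mcg/mL vs MEC 10 mcg/mL: subtherapeutic.

5.7 mcg/mL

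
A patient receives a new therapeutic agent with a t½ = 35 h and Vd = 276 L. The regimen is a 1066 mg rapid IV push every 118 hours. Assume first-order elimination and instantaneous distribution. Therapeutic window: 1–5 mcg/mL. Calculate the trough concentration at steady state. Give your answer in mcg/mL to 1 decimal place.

τ/t½ = 118/35 ≈ 3.3714, so fraction remaining f = (1/2)^(118/35) ≈ 0.0966.
Accumulation ratio R = 1/(1 − f) ≈ 1/0.9034 ≈ 1.1069.
Single-dose peak C₀ = D/Vd = 1066/276 ≈ 3.862 mcg/mL.
Cmax,ss = C₀/(1 − f) ≈ 3.862/0.9034 ≈ 4.275 mcg/mL.
One interval later, Cmin,ss = Cmax,ss·e^(−kτ) ≈ 4.275 × 0.0966 ≈ 0.413 mcg/mL.
Trough 0.4 mcg/mL vs MEC 1 mcg/mL: subtherapeutic.

0.4 mcg/mL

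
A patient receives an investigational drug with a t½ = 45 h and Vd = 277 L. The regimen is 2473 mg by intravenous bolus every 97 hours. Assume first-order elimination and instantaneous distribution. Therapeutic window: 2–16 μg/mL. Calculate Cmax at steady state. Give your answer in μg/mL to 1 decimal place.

τ/t½ = 97/45 ≈ 2.1556, so fraction remaining f = (1/2)^(97/45) ≈ 0.2244.
Accumulation ratio R = 1/(1 − f) ≈ 1/0.7756 ≈ 1.2893.
Each bolus raises the concentration by D/Vd = 2473/277 ≈ 8.928 μg/mL.
Steady-state peak Cmax,ss = C₀·R ≈ 8.928 × 1.2893 ≈ 11.511 μg/mL.
Peak 11.5 μg/mL vs MTC 16 μg/mL: below toxic threshold.

11.5 μg/mL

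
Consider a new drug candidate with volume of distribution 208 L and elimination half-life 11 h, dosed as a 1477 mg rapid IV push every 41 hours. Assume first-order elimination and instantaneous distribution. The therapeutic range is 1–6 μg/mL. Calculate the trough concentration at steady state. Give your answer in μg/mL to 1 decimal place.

0.6 μg/mL

k = ln2/t½ = ln2/11 ≈ 0.063013 h⁻¹; fraction remaining f = e^(−kτ) = e^(−0.063013×41) ≈ 0.0755.
At steady state, accumulation factor R = 1/(1 − e^(−kτ)) ≈ 1.0817.
Each bolus raises the concentration by D/Vd = 1477/208 ≈ 7.101 μg/mL.
Steady-state peak Cmax,ss = C₀·R ≈ 7.101 × 1.0817 ≈ 7.681 μg/mL.
One interval later, Cmin,ss = Cmax,ss·e^(−kτ) ≈ 7.681 × 0.0755 ≈ 0.580 μg/mL.
Trough 0.6 μg/mL vs MEC 1 μg/mL: subtherapeutic.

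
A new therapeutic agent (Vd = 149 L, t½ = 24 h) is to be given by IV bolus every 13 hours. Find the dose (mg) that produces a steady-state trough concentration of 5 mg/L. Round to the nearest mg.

τ/t½ = 13/24 ≈ 0.54167, so f = (1/2)^(13/24) ≈ 0.686977.
Cmin,ss = (D/Vd)·f/(1−f), so D = Cmin,ss·Vd·(1−f)/f.
D = 5 × 149 × (1−f)/f ≈ 5 × 149 × 0.45565 ≈ 339.46 mg.

339 mg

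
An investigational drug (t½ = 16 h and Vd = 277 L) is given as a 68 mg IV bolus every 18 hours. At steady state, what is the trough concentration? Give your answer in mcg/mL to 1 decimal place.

0.2 mcg/mL

k = ln2/t½ = ln2/16 ≈ 0.043322 h⁻¹; fraction remaining f = e^(−kτ) = e^(−0.043322×18) ≈ 0.4585.
Each bolus raises the concentration by D/Vd = 68/277 ≈ 0.245 mcg/mL.
Steady-state trough Cmin,ss = C₀·f/(1−f) ≈ 0.245 × 0.4585/0.5415 ≈ 0.207 mcg/mL.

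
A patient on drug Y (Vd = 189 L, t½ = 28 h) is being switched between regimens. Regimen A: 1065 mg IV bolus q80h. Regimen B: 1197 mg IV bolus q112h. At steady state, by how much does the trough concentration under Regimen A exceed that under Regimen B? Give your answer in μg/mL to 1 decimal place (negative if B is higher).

Regimen A: f = (1/2)^(80/28) ≈ 0.1380; Cmin,ss = (1065/189)·f/(1−f) ≈ 0.902 μg/mL.
Regimen B: f = (1/2)^(112/28) ≈ 0.0625; Cmin,ss = (1197/189)·f/(1−f) ≈ 0.422 μg/mL.
Difference ≈ 0.902 − 0.422 ≈ 0.480 μg/mL.

0.5 μg/mL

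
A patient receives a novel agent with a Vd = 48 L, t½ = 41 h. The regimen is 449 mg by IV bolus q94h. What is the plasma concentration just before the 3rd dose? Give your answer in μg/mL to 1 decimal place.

2.3 μg/mL

f = (1/2)^(τ/t½) = (1/2)^(94/41) ≈ 0.2041.
C₀ = D/Vd = 449/48 ≈ 9.354 μg/mL.
Before the 3rd dose, 2 doses have been given. Superposition: Cmin = C₀·(f + f²).
≈ 9.354 × (0.2041 + 0.0417) ≈ 9.354 × 0.2458 ≈ 2.299 μg/mL.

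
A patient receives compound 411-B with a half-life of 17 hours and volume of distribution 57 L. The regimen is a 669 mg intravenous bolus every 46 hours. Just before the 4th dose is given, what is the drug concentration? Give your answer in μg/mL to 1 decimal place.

2.1 μg/mL

f = (1/2)^(τ/t½) = (1/2)^(46/17) ≈ 0.1533.
C₀ = D/Vd = 669/57 ≈ 11.737 μg/mL.
Before the 4th dose, 3 doses have been given. Superposition: Cmin = C₀·(f + f² + … + f^3).
≈ 11.737 × (0.1533 + 0.0235 + 0.0036) ≈ 11.737 × 0.1804 ≈ 2.117 μg/mL.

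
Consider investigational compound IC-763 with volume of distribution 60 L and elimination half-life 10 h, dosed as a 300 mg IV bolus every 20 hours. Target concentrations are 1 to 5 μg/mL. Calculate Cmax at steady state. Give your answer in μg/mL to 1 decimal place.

The dosing interval is 2 half-lives, so f = 2^(−2) = 0.25.
Accumulation ratio R = 1/(1 − f) = 1/0.75 = 4/3.
Single-dose peak C₀ = D/Vd = 300/60 = 5 μg/mL.
Steady-state peak Cmax,ss = C₀·R = 5 × 4/3 ≈ 6.667 μg/mL.
Peak 6.7 μg/mL vs MTC 5 μg/mL: exceeds toxic threshold.

6.7 μg/mL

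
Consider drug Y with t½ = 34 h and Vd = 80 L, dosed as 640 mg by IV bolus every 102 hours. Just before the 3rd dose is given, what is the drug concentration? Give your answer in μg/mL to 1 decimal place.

f = (1/2)^(τ/t½) = (1/2)^(102/34) ≈ 0.1250.
C₀ = D/Vd = 640/80 ≈ 8.000 μg/mL.
Before the 3rd dose, 2 doses have been given. Superposition: Cmin = C₀·(f + f²).
≈ 8.000 × (0.1250 + 0.0156) ≈ 8.000 × 0.1406 ≈ 1.125 μg/mL.

1.1 μg/mL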